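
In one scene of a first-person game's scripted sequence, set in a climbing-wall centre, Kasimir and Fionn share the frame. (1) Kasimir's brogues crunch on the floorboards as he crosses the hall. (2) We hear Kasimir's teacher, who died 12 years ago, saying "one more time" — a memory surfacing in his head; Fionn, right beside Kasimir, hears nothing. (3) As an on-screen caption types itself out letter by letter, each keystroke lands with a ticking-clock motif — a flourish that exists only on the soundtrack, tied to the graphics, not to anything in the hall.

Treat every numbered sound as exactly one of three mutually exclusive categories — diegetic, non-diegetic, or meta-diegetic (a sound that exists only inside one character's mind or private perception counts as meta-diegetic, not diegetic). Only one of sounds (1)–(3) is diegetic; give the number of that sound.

1

(1) is diegetic: a character's body making contact with the set — an in-world sound.
(2) is meta-diegetic: the voice is a memory playing only inside Kasimir's mind; Fionn can't hear it.
(3) is non-diegetic: it accompanies on-screen graphics, not anything inside the story world.
Only (1) is diegetic.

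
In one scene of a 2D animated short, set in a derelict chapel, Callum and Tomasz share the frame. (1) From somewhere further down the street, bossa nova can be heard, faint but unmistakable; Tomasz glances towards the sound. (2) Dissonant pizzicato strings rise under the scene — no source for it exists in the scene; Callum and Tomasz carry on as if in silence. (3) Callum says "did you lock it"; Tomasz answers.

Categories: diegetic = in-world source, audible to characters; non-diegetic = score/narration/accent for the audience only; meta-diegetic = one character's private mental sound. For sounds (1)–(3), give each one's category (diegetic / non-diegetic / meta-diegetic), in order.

Sound (1): the music has an off-screen but real-world source and a character hears it, so diegetic.
(2) is non-diegetic: score with no on-screen or off-screen source; it exists for the audience alone.
(3) Callum is a character speaking aloud in the scene → diegetic.

diegetic, non-diegetic, diegetic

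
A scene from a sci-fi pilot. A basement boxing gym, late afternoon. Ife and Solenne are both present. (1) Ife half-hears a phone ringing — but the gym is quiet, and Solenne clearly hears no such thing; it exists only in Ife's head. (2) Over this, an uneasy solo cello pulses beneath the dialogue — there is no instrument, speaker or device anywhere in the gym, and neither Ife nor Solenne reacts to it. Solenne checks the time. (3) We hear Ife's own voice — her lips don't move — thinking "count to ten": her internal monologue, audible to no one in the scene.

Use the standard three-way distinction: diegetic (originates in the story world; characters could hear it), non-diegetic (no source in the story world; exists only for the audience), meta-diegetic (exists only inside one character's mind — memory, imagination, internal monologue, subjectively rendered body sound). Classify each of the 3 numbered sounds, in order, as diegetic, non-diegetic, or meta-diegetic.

(1) is meta-diegetic: Ife alone 'hears' it — an imagined sound, not present in the space.
(2) nothing in the gym produces it and the characters don't hear it — pure soundtrack → non-diegetic.
(3) Ife's thought-voice: a private mental sound no other character can hear → meta-diegetic.

meta-diegetic, non-diegetic, meta-diegetic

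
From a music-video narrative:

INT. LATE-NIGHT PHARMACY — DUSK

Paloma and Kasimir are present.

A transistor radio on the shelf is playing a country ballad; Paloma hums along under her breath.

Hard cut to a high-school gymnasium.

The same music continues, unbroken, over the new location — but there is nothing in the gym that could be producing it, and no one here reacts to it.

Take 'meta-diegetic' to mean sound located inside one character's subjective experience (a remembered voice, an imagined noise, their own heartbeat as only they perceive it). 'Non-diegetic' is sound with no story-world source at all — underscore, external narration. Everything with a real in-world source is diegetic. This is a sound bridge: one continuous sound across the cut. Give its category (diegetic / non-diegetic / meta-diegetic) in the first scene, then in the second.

diegetic, non-diegetic

Scene one: a transistor radio is an on-screen source and Paloma reacts to it → diegetic.
Scene two: there is no source in the gym and no one hears it — it's now underscore → non-diegetic.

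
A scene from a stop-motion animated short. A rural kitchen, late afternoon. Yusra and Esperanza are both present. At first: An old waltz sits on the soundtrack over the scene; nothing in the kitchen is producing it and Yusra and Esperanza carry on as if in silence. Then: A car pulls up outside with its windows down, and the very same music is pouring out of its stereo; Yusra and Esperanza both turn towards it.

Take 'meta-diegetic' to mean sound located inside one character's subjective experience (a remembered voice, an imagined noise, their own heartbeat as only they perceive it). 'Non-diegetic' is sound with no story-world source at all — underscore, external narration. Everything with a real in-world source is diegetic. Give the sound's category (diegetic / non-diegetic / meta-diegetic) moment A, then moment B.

non-diegetic, diegetic

Moment A: no in-world source exists and no character can hear it — underscore → non-diegetic.
Moment B: the car stereo is now a real source in the story world and the characters hear it → diegetic.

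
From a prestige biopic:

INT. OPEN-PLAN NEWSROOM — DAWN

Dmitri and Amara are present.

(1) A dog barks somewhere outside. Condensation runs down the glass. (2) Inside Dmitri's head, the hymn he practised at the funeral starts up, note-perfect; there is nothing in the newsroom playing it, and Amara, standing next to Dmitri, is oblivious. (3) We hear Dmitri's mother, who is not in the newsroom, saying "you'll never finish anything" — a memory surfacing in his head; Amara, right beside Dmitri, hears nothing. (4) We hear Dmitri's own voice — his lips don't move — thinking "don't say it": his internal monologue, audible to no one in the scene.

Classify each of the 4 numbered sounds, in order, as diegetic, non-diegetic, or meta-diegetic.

(1) a dog is a real object/event in the scene's world → diegetic.
(2) remembered music, private to Dmitri — Amara is oblivious because it isn't in the room → meta-diegetic.
(3) the voice is a memory playing only inside Dmitri's mind; Amara can't hear it → meta-diegetic.
(4) it's Dmitri's unspoken thought, heard only by the audience via his subjectivity → meta-diegetic.

diegetic, meta-diegetic, meta-diegetic, meta-diegetic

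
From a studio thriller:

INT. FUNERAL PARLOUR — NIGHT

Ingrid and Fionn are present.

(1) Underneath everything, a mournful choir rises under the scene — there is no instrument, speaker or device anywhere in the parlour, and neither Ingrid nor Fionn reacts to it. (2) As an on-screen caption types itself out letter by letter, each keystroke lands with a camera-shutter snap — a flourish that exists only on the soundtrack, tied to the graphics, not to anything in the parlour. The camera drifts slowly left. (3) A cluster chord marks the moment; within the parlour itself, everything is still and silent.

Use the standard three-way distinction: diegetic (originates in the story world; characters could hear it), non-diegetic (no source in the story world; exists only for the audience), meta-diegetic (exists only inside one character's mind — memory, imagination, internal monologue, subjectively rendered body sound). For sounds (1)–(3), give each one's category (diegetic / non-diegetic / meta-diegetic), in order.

non-diegetic, non-diegetic, non-diegetic

(1) nothing in the parlour produces it and the characters don't hear it — pure soundtrack → non-diegetic.
Sound (2): sound married to a title/caption — outside the diegesis by definition, so non-diegetic.
(3) an editorial stinger — it belongs to the cut, not the story world → non-diegetic.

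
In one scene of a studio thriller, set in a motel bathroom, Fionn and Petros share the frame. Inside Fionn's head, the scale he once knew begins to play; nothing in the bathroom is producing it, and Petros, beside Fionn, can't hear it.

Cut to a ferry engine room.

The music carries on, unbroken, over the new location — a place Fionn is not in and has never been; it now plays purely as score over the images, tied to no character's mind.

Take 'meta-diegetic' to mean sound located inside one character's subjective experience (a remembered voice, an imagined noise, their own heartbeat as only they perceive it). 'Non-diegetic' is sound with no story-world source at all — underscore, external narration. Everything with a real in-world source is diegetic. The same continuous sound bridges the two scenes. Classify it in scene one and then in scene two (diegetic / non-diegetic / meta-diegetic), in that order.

Scene one: the music exists only inside Fionn's mind; Petros can't hear it → meta-diegetic.
Scene two: it's detached from Fionn entirely and plays over unrelated images with no in-world source — conventional underscore → non-diegetic.

meta-diegetic, non-diegetic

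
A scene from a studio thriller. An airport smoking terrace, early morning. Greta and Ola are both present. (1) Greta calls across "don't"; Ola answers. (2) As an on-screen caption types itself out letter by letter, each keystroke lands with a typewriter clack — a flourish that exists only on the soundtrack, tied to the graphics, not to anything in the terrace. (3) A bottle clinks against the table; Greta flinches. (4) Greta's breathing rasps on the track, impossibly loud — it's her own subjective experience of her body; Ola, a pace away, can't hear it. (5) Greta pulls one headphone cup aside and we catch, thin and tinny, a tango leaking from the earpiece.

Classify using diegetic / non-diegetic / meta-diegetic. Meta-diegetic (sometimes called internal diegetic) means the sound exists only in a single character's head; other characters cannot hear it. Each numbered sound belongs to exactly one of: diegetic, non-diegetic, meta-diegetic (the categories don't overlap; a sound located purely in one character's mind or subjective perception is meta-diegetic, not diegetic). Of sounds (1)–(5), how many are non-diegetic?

1

(1) is diegetic: Greta is a character speaking aloud in the scene.
(2) it accompanies on-screen graphics, not anything inside the story world → non-diegetic.
(3) is diegetic: an in-world source (a bottle); characters could hear it.
(4) is meta-diegetic: point-of-audition from inside Greta's body; not a sound in the room.
(5) is diegetic: it's leaking from a physical pair of headphones in the scene.
So 1 of the 5 is non-diegetic: (2).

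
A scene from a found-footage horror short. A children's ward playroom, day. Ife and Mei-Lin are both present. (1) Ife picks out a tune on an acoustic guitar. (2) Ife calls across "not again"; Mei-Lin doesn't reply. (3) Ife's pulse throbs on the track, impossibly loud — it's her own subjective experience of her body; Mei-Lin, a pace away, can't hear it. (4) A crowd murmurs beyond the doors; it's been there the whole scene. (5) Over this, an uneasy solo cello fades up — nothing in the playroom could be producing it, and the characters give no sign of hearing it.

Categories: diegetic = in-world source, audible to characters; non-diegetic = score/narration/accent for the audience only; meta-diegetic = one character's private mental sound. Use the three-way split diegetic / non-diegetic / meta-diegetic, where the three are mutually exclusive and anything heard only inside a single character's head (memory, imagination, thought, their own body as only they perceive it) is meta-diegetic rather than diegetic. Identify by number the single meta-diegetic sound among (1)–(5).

Sound (1): Ife is producing the music live, in the story world, so diegetic.
(2) is diegetic: spoken by a character present in the story world.
(3) is meta-diegetic: it's Ife's internal bodily sensation rendered as sound; only Ife 'hears' it.
(4) is diegetic: ambient/room sound belonging to the story's physical space.
(5) it has no source in the story world and no character can hear it — it's underscore → non-diegetic.
Only (3) is meta-diegetic.

3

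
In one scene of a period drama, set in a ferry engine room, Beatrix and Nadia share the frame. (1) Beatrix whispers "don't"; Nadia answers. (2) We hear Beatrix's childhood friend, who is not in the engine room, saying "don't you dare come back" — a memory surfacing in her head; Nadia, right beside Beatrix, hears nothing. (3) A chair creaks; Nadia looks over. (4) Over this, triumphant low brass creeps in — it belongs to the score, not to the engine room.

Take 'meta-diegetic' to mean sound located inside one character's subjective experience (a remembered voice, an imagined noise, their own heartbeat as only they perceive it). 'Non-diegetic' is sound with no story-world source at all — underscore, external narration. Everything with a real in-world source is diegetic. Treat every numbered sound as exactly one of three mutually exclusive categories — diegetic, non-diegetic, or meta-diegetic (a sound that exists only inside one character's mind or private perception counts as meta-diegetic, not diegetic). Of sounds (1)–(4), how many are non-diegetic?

(1) is diegetic: on-screen dialogue — Beatrix speaks and Nadia is there to hear.
(2) it's Beatrix's recollection rendered as sound; the other character can't hear it → meta-diegetic.
(3) a chair is a real object/event in the scene's world → diegetic.
Sound (4): nothing in the engine room produces it and the characters don't hear it — pure soundtrack, so non-diegetic.
Non-diegetic: (4) — that's 1.

1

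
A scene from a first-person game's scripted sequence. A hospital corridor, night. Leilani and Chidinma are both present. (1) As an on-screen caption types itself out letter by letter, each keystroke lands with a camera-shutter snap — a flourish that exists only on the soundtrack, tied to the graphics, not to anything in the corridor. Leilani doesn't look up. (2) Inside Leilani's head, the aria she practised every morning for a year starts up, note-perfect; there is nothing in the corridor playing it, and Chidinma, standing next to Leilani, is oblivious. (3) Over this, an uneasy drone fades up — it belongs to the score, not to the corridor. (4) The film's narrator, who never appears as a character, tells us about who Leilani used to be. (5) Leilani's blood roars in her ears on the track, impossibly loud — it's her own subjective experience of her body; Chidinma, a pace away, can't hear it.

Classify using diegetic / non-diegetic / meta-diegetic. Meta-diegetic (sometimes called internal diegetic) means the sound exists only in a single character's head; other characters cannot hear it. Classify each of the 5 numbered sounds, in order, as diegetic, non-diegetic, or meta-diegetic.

(1) is non-diegetic: sound married to a title/caption — outside the diegesis by definition.
Sound (2): it lives in Leilani's subjectivity, not in the corridor, so meta-diegetic.
(3) is non-diegetic: score with no on-screen or off-screen source; it exists for the audience alone.
(4) is non-diegetic: commentary laid over the scene from outside the fiction.
Sound (5): it's Leilani's internal bodily sensation rendered as sound; only Leilani 'hears' it, so meta-diegetic.

non-diegetic, meta-diegetic, non-diegetic, non-diegetic, meta-diegetic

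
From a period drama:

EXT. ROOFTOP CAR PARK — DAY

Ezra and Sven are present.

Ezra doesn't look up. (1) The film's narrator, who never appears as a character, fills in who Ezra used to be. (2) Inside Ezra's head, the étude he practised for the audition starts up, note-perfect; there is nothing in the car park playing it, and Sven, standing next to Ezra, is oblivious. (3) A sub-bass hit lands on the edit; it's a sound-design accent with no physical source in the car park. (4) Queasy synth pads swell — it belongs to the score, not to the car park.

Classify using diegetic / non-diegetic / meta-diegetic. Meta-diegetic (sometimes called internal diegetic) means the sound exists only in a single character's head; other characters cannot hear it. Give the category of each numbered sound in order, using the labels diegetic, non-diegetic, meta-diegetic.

(1) the narrator exists outside the story world, addressing only the audience → non-diegetic.
(2) is meta-diegetic: the music is a memory playing inside Ezra's mind alone; no real-world source, Sven can't hear it.
Sound (3): it's a sound-design accent with no in-world source; no one in the scene can hear it, so non-diegetic.
Sound (4): score with no on-screen or off-screen source; it exists for the audience alone, so non-diegetic.

non-diegetic, meta-diegetic, non-diegetic, non-diegetic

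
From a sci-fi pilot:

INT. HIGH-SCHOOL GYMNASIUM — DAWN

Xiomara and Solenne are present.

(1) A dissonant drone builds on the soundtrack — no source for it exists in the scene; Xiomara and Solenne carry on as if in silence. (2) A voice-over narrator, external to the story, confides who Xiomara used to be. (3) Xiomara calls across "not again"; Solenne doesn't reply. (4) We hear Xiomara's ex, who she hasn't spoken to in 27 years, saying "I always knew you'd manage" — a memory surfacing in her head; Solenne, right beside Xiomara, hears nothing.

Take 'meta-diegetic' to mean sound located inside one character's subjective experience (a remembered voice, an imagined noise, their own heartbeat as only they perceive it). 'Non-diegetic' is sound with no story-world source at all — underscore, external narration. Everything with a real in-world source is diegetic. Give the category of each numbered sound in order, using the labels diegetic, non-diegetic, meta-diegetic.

non-diegetic, non-diegetic, diegetic, meta-diegetic

(1) it has no source in the story world and no character can hear it — it's underscore → non-diegetic.
(2) is non-diegetic: the narrator exists outside the story world, addressing only the audience.
Sound (3): spoken by a character present in the story world, so diegetic.
(4) the voice is a memory playing only inside Xiomara's mind; Solenne can't hear it → meta-diegetic.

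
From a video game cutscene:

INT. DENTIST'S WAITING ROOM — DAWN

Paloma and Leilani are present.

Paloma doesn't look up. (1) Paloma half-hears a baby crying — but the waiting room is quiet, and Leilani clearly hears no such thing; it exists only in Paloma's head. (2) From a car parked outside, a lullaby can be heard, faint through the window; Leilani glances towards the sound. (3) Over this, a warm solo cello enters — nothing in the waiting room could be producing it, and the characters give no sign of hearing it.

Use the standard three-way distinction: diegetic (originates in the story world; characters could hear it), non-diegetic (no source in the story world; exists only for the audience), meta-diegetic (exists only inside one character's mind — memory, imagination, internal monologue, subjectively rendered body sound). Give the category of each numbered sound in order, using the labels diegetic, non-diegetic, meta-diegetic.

Sound (1): subjective to Paloma: the waiting room is silent and Leilani hears nothing, so meta-diegetic.
(2) off-screen diegetic: the source is out of frame but still in the story's space → diegetic.
(3) score with no on-screen or off-screen source; it exists for the audience alone → non-diegetic.

meta-diegetic, diegetic, non-diegetic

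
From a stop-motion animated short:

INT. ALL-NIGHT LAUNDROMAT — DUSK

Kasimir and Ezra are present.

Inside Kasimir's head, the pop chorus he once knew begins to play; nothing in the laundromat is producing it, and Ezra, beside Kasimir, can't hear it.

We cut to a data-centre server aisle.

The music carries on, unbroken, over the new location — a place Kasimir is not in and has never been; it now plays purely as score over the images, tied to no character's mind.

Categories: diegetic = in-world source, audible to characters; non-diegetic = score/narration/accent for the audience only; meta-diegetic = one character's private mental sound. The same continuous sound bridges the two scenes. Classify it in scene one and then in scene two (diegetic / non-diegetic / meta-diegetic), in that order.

Scene one: the music exists only inside Kasimir's mind; Ezra can't hear it → meta-diegetic.
Scene two: it's detached from Kasimir entirely and plays over unrelated images with no in-world source — conventional underscore → non-diegetic.

meta-diegetic, non-diegetic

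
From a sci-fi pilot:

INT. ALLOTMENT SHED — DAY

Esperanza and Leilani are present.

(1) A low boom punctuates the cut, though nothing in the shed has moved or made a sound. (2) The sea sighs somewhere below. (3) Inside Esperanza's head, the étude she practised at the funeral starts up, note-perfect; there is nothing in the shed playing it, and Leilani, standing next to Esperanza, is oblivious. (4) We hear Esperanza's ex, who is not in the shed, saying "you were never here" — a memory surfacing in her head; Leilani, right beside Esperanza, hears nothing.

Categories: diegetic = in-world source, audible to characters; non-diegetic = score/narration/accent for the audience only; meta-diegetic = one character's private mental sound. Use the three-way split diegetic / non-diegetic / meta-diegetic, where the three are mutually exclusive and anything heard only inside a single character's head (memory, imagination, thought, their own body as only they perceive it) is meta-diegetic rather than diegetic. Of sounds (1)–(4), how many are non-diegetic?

1

(1) is non-diegetic: it's a sound-design accent with no in-world source; no one in the scene can hear it.
(2) the sea is part of the location's real environment → diegetic.
Sound (3): the music is a memory playing inside Esperanza's mind alone; no real-world source, Leilani can't hear it, so meta-diegetic.
Sound (4): it's Esperanza's recollection rendered as sound; the other character can't hear it, so meta-diegetic.
Non-diegetic: (1) — that's 1.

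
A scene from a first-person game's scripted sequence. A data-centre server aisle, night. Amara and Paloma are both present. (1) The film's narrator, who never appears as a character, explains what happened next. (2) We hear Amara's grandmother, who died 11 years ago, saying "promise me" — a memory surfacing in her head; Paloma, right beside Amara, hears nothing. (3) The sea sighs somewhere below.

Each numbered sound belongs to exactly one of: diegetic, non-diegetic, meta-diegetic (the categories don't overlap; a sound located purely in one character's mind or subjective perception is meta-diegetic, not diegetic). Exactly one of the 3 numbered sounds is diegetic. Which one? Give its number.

3

Sound (1): the narrator exists outside the story world, addressing only the audience, so non-diegetic.
(2) is meta-diegetic: a remembered line, private to Amara — not present in the room, not audible to Paloma.
(3) is diegetic: the sea is part of the location's real environment.
Only (3) is diegetic.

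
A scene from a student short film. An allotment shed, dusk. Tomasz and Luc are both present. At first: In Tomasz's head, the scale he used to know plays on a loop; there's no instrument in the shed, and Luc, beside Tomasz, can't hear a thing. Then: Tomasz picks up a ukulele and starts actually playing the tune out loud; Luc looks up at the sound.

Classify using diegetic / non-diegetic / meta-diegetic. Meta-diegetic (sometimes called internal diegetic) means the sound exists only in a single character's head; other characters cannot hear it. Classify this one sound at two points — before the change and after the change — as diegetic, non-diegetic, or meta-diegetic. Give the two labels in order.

Before the change: the tune exists only as Tomasz's private memory; Luc can't hear it → meta-diegetic.
After the change: Tomasz is now producing it live on a ukulele, in the room, and Luc hears it → diegetic.

meta-diegetic, diegetic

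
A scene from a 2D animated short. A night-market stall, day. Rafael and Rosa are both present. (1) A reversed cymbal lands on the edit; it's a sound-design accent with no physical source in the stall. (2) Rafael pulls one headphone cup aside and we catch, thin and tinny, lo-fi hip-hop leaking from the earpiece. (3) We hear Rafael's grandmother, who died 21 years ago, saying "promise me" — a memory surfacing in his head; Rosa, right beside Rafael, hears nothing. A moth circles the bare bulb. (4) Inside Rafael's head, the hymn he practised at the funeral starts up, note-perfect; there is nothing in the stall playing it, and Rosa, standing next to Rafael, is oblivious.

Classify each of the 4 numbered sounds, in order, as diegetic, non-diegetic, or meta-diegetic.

non-diegetic, diegetic, meta-diegetic, meta-diegetic

(1) is non-diegetic: it's a sound-design accent with no in-world source; no one in the scene can hear it.
(2) the earpiece is a real device on Rafael's head — source music → diegetic.
Sound (3): the voice is a memory playing only inside Rafael's mind; Rosa can't hear it, so meta-diegetic.
Sound (4): it lives in Rafael's subjectivity, not in the stall, so meta-diegetic.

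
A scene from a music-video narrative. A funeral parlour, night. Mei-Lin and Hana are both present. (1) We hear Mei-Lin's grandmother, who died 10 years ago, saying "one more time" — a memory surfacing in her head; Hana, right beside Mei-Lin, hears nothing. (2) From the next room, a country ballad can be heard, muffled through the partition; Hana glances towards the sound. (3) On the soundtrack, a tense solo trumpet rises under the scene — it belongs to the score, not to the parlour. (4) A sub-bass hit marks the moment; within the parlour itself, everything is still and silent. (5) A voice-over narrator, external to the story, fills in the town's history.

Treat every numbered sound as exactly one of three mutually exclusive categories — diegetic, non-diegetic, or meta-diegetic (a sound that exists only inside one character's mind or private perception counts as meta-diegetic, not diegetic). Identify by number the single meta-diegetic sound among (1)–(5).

(1) is meta-diegetic: a remembered line, private to Mei-Lin — not present in the room, not audible to Hana.
(2) is diegetic: the music has an off-screen but real-world source and a character hears it.
(3) is non-diegetic: nothing in the parlour produces it and the characters don't hear it — pure soundtrack.
Sound (4): nothing in the scene produces it; it's an accent added for the audience, so non-diegetic.
(5) is non-diegetic: commentary laid over the scene from outside the fiction.
Only (1) is meta-diegetic.

1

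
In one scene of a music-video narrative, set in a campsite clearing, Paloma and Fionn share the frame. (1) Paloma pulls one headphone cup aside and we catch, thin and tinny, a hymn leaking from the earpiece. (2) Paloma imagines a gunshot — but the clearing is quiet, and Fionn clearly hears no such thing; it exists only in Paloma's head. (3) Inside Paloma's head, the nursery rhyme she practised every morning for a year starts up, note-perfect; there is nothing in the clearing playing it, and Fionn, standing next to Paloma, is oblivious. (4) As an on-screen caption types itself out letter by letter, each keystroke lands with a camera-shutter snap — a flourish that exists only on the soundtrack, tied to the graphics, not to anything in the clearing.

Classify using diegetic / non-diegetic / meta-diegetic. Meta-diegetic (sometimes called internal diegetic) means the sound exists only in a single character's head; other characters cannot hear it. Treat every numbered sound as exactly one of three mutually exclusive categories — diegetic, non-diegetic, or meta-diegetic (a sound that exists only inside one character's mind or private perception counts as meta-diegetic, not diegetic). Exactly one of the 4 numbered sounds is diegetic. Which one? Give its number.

1

(1) is diegetic: the headphones are an on-screen source.
(2) is meta-diegetic: subjective to Paloma: the clearing is silent and Fionn hears nothing.
Sound (3): the music is a memory playing inside Paloma's mind alone; no real-world source, Fionn can't hear it, so meta-diegetic.
(4) is non-diegetic: sound married to a title/caption — outside the diegesis by definition.
Only (1) is diegetic.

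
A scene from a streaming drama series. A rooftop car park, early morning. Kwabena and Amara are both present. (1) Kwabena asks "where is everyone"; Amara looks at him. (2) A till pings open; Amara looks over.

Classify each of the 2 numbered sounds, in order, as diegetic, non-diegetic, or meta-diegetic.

diegetic, diegetic

(1) is diegetic: on-screen dialogue — Kwabena speaks and Amara is there to hear.
(2) the sound comes from a till physically present in the location → diegetic.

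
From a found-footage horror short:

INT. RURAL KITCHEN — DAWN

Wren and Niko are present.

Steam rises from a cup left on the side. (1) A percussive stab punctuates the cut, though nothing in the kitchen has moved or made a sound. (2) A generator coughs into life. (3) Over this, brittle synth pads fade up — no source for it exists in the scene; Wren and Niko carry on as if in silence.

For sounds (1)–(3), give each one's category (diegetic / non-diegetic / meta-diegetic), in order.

(1) is non-diegetic: an editorial stinger — it belongs to the cut, not the story world.
(2) a generator is a real object/event in the scene's world → diegetic.
Sound (3): nothing in the kitchen produces it and the characters don't hear it — pure soundtrack, so non-diegetic.

non-diegetic, diegetic, non-diegetic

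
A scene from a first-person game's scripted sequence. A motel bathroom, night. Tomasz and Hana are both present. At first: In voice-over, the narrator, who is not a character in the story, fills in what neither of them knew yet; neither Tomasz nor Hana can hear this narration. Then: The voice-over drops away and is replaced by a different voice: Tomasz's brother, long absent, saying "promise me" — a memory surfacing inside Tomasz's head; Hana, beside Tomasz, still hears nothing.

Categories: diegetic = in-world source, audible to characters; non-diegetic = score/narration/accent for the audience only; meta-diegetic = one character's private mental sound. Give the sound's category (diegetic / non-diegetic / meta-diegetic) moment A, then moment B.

Moment A: the external narrator addresses only the audience — outside the story world → non-diegetic.
Moment B: the replacement voice is a memory inside Tomasz's mind specifically → meta-diegetic.

non-diegetic, meta-diegetic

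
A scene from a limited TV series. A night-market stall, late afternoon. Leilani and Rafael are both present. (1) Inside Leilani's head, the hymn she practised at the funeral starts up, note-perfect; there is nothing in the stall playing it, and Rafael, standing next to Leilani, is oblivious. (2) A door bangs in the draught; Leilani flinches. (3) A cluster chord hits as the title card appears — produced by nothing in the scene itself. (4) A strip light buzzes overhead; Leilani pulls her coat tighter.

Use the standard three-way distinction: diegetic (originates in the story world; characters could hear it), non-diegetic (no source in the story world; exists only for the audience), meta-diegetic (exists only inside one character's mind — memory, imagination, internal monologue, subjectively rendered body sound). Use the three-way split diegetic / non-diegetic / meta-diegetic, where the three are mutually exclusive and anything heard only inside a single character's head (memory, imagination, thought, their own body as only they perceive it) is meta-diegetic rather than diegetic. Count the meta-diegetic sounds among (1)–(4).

1

(1) the music is a memory playing inside Leilani's mind alone; no real-world source, Rafael can't hear it → meta-diegetic.
Sound (2): the sound comes from a door physically present in the location, so diegetic.
(3) it's a sound-design accent with no in-world source; no one in the scene can hear it → non-diegetic.
(4) is diegetic: ambient/room sound belonging to the story's physical space.
So 1 of the 4 is meta-diegetic: (1).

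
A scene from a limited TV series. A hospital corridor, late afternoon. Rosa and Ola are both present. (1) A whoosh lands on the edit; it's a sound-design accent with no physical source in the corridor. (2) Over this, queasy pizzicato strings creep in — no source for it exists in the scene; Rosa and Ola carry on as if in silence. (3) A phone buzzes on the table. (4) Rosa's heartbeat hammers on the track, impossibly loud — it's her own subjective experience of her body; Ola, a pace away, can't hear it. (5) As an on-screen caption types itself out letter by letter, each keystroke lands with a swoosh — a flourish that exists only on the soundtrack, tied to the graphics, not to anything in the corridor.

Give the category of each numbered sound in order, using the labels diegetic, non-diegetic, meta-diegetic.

(1) nothing in the scene produces it; it's an accent added for the audience → non-diegetic.
(2) score with no on-screen or off-screen source; it exists for the audience alone → non-diegetic.
Sound (3): a phone is a real object/event in the scene's world, so diegetic.
Sound (4): point-of-audition from inside Rosa's body; not a sound in the room, so meta-diegetic.
(5) it accompanies on-screen graphics, not anything inside the story world → non-diegetic.

non-diegetic, non-diegetic, diegetic, meta-diegetic, non-diegetic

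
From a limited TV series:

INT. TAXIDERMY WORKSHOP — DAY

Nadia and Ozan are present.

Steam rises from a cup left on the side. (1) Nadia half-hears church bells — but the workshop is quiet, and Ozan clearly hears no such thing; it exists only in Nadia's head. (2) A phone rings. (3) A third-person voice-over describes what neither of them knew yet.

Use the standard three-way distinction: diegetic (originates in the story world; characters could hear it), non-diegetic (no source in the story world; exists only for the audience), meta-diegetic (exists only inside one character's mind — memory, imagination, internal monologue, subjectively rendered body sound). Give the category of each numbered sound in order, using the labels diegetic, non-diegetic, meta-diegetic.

meta-diegetic, diegetic, non-diegetic

(1) the sound is imagined by Nadia; nothing in the story world is producing it and Ozan can't hear it → meta-diegetic.
(2) a phone is a real object/event in the scene's world → diegetic.
(3) is non-diegetic: external voice-over — not a character, not heard by anyone in the scene.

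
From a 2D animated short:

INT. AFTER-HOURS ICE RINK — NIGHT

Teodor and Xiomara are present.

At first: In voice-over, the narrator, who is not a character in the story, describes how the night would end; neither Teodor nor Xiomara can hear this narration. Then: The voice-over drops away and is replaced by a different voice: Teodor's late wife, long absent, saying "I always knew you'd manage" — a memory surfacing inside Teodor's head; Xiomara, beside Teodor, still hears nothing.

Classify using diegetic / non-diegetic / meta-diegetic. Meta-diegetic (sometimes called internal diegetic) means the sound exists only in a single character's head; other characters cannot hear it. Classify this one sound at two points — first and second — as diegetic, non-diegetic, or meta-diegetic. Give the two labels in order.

First: the external narrator addresses only the audience — outside the story world → non-diegetic.
Second: the replacement voice is a memory inside Teodor's mind specifically → meta-diegetic.

non-diegetic, meta-diegetic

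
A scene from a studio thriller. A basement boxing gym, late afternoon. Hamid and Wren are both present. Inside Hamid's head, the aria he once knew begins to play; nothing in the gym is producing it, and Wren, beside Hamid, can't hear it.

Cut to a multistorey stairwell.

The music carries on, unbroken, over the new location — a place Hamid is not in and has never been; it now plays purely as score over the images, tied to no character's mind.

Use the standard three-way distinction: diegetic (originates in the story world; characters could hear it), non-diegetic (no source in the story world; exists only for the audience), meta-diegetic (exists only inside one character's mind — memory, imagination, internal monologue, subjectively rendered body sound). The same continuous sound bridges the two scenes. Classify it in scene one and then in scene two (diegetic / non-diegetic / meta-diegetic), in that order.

Scene one: the music exists only inside Hamid's mind; Wren can't hear it → meta-diegetic.
Scene two: it's detached from Hamid entirely and plays over unrelated images with no in-world source — conventional underscore → non-diegetic.

meta-diegetic, non-diegetic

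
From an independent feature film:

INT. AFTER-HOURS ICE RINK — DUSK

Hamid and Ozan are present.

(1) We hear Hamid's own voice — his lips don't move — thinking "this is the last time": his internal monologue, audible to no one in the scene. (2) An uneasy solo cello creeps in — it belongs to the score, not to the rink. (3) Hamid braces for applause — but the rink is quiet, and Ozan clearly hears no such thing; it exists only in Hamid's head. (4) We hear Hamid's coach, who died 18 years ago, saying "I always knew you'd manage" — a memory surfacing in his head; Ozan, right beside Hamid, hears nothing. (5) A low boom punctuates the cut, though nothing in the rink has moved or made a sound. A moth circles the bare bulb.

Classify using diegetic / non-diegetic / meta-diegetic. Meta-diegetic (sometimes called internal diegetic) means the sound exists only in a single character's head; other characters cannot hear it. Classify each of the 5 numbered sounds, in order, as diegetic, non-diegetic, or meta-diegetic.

(1) is meta-diegetic: it's Hamid's unspoken thought, heard only by the audience via his subjectivity.
(2) is non-diegetic: nothing in the rink produces it and the characters don't hear it — pure soundtrack.
(3) the sound is imagined by Hamid; nothing in the story world is producing it and Ozan can't hear it → meta-diegetic.
(4) is meta-diegetic: the voice is a memory playing only inside Hamid's mind; Ozan can't hear it.
(5) an editorial stinger — it belongs to the cut, not the story world → non-diegetic.

meta-diegetic, non-diegetic, meta-diegetic, meta-diegetic, non-diegetic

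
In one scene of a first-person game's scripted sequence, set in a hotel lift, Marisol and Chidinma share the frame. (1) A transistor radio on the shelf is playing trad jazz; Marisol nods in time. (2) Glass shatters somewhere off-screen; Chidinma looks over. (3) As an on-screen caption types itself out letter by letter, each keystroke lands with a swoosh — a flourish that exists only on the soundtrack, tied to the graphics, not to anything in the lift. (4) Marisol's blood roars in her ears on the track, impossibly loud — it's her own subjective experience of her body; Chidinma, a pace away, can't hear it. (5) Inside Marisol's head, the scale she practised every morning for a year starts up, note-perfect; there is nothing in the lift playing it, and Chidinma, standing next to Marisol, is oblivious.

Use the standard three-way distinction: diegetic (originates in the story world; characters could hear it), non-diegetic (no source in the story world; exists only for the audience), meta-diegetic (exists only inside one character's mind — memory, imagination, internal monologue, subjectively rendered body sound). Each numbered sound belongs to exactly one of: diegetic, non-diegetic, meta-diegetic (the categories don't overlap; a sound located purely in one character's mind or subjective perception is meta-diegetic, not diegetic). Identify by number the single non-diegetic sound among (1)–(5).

(1) the music comes from an on-screen device that Marisol responds to → diegetic.
Sound (2): the sound comes from glass physically present in the location, so diegetic.
Sound (3): the caption isn't part of the story world, so neither is the sound tied to it, so non-diegetic.
Sound (4): it's Marisol's internal bodily sensation rendered as sound; only Marisol 'hears' it, so meta-diegetic.
Sound (5): remembered music, private to Marisol — Chidinma is oblivious because it isn't in the room, so meta-diegetic.
Only (3) is non-diegetic.

3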